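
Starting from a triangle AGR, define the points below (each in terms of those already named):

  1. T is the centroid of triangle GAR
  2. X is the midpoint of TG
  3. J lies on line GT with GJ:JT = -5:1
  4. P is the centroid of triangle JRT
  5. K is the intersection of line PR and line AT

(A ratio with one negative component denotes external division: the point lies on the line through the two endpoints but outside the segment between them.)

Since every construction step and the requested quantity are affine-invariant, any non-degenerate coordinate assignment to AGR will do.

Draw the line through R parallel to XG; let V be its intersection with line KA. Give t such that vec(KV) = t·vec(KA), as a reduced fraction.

Assign A = (0, 0), G = (1, 0), R = (0, 1) — the answer is frame-independent, so this choice is without loss of generality.
1. T is the centroid of triangle GAR ⇒ T = (1/3, 1/3)
2. X is the midpoint of TG ⇒ X = (2/3, 1/6)
3. J lies on line GT with GJ:JT = -5:1 ⇒ J = (1/6, 5/12)
4. P is the centroid of triangle JRT ⇒ P = (1/6, 7/12)
5. K is the intersection of line PR and line AT ⇒ K = (2/7, 2/7)
through R parallel to XG: direction (1/3, -1/6); meets KA at V = (2/3, 2/3)
V = K + t·(A−K) with t = -4/3

t = -4/3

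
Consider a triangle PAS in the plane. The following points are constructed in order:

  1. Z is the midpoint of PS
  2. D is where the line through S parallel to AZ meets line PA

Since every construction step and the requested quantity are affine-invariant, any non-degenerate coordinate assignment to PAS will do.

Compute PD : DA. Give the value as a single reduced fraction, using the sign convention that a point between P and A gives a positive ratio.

Work in coordinates with P = (0, 0), A = (1, 0), S = (0, 1).
1. Z is the midpoint of PS ⇒ Z = (0, 1/2)
2. D is where the line through S parallel to AZ meets line PA ⇒ D = (2, 0)
D = P + t·(A−P) with t = 2, so PD:DA = t:(1−t) = 2:-1

PD:DA = -2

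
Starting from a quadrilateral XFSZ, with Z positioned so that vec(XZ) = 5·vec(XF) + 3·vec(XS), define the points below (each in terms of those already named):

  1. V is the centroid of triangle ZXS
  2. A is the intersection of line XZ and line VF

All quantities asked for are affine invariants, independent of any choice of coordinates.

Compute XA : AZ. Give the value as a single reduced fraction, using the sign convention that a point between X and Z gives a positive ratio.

XA:AZ = 2/5

Set X = (0, 0), F = (1, 0), S = (0, 1), Z = (5, 3); any affine frame gives the same invariant.
1. V is the centroid of triangle ZXS ⇒ V = (5/3, 4/3)
2. A is the intersection of line XZ and line VF ⇒ A = (10/7, 6/7)
A = X + t·(Z−X) with t = 2/7, so XA:AZ = t:(1−t) = 2/7:5/7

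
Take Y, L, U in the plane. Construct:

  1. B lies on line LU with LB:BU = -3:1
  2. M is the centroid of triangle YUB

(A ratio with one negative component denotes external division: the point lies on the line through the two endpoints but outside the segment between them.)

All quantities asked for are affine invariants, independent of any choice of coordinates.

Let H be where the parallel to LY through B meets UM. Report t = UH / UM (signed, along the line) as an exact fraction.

t = -3

Assign Y = (0, 0), L = (1, 0), U = (0, 1) — the answer is frame-independent, so this choice is without loss of generality.
1. B lies on line LU with LB:BU = -3:1 ⇒ B = (-1/2, 3/2)
2. M is the centroid of triangle YUB ⇒ M = (-1/6, 5/6)
through B parallel to LY: direction (-1, 0); meets UM at H = (1/2, 3/2)
H = U + t·(M−U) with t = -3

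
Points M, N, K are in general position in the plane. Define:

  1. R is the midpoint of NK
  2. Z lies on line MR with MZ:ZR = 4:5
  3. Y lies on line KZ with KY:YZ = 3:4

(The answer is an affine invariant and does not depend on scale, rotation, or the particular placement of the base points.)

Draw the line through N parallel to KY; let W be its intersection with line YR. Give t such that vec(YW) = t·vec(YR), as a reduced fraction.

t = 2

Choose coordinates M = (0, 0), N = (1, 0), K = (0, 1).
1. R is the midpoint of NK ⇒ R = (1/2, 1/2)
2. Z lies on line MR with MZ:ZR = 4:5 ⇒ Z = (2/9, 2/9)
3. Y lies on line KZ with KY:YZ = 3:4 ⇒ Y = (2/21, 2/3)
through N parallel to KY: direction (2/21, -1/3); meets YR at W = (19/21, 1/3)
W = Y + t·(R−Y) with t = 2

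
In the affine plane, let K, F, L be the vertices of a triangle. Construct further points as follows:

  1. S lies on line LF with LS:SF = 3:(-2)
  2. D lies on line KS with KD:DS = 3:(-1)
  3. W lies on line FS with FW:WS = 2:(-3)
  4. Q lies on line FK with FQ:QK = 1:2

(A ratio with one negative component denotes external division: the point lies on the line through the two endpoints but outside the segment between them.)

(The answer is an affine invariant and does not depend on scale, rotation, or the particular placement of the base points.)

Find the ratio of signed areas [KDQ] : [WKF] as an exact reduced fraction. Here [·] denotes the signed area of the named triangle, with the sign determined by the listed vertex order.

[KDQ]:[WKF] = 1/2

Set K = (0, 0), F = (1, 0), L = (0, 1); any affine frame gives the same invariant.
1. S lies on line LF with LS:SF = 3:(-2) ⇒ S = (3, -2)
2. D lies on line KS with KD:DS = 3:(-1) ⇒ D = (9/2, -3)
3. W lies on line FS with FW:WS = 2:(-3) ⇒ W = (-3, 4)
4. Q lies on line FK with FQ:QK = 1:2 ⇒ Q = (2/3, 0)
2·[KDQ] = 2, 2·[WKF] = 4
[KDQ]:[WKF] = 2:4 = 1/2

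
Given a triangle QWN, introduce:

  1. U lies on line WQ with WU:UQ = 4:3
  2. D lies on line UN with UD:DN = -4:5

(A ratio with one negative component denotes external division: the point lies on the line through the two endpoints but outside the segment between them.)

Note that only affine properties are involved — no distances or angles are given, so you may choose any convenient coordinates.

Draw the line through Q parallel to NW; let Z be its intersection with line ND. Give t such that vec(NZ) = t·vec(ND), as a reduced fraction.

Assign Q = (0, 0), W = (1, 0), N = (0, 1) — the answer is frame-independent, so this choice is without loss of generality.
1. U lies on line WQ with WU:UQ = 4:3 ⇒ U = (3/7, 0)
2. D lies on line UN with UD:DN = -4:5 ⇒ D = (15/7, -4)
through Q parallel to NW: direction (1, -1); meets ND at Z = (3/4, -3/4)
Z = N + t·(D−N) with t = 7/20

t = 7/20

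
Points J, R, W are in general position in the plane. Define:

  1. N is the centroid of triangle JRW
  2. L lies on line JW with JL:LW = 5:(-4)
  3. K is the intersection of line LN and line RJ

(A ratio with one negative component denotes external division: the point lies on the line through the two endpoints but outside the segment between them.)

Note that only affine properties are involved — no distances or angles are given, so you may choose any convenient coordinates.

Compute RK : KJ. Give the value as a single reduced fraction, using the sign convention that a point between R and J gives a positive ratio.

Work in coordinates with J = (0, 0), R = (1, 0), W = (0, 1).
1. N is the centroid of triangle JRW ⇒ N = (1/3, 1/3)
2. L lies on line JW with JL:LW = 5:(-4) ⇒ L = (0, 5)
3. K is the intersection of line LN and line RJ ⇒ K = (5/14, 0)
K = R + t·(J−R) with t = 9/14, so RK:KJ = t:(1−t) = 9/14:5/14

RK:KJ = 9/5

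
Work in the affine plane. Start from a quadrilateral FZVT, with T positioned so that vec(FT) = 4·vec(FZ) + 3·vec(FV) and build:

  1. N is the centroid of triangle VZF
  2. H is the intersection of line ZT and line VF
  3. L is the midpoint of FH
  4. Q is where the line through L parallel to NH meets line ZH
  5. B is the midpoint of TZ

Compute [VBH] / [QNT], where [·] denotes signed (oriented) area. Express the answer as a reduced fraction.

[VBH]:[QNT] = 6/5

Choose coordinates F = (0, 0), Z = (1, 0), V = (0, 1), T = (4, 3).
1. N is the centroid of triangle VZF ⇒ N = (1/3, 1/3)
2. H is the intersection of line ZT and line VF ⇒ H = (0, -1)
3. L is the midpoint of FH ⇒ L = (0, -1/2)
4. Q is where the line through L parallel to NH meets line ZH ⇒ Q = (-1/6, -7/6)
5. B is the midpoint of TZ ⇒ B = (5/2, 3/2)
2·[VBH] = -5, 2·[QNT] = -25/6
[VBH]:[QNT] = -5:-25/6 = 6/5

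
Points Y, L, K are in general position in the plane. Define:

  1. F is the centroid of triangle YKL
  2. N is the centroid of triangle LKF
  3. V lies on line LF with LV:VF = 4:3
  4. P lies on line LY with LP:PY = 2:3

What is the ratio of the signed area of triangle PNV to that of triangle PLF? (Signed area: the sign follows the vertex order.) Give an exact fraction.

[PNV]:[PLF] = -2/7

Set Y = (0, 0), L = (1, 0), K = (0, 1); any affine frame gives the same invariant.
1. F is the centroid of triangle YKL ⇒ F = (1/3, 1/3)
2. N is the centroid of triangle LKF ⇒ N = (4/9, 4/9)
3. V lies on line LF with LV:VF = 4:3 ⇒ V = (13/21, 4/21)
4. P lies on line LY with LP:PY = 2:3 ⇒ P = (3/5, 0)
2·[PNV] = -4/105, 2·[PLF] = 2/15
[PNV]:[PLF] = -4/105:2/15 = -2/7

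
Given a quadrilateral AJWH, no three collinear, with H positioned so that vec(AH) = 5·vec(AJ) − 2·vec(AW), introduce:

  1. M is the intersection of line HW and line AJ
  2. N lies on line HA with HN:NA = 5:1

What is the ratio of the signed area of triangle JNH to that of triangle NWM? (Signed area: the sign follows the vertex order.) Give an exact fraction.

Work in coordinates with A = (0, 0), J = (1, 0), W = (0, 1), H = (5, -2).
1. M is the intersection of line HW and line AJ ⇒ M = (5/3, 0)
2. N lies on line HA with HN:NA = 5:1 ⇒ N = (5/6, -1/3)
2·[JNH] = 5/3, 2·[NWM] = -25/18
[JNH]:[NWM] = 5/3:-25/18 = -6/5

[JNH]:[NWM] = -6/5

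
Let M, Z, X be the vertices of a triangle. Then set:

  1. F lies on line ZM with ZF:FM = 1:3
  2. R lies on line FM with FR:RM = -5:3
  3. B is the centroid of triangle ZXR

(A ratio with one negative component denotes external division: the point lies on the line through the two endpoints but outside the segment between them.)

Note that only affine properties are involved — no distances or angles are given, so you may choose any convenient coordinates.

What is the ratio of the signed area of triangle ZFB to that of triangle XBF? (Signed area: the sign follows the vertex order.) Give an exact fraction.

[ZFB]:[XBF] = -2/13

Choose coordinates M = (0, 0), Z = (1, 0), X = (0, 1).
1. F lies on line ZM with ZF:FM = 1:3 ⇒ F = (3/4, 0)
2. R lies on line FM with FR:RM = -5:3 ⇒ R = (-9/8, 0)
3. B is the centroid of triangle ZXR ⇒ B = (-1/24, 1/3)
2·[ZFB] = -1/12, 2·[XBF] = 13/24
[ZFB]:[XBF] = -1/12:13/24 = -2/13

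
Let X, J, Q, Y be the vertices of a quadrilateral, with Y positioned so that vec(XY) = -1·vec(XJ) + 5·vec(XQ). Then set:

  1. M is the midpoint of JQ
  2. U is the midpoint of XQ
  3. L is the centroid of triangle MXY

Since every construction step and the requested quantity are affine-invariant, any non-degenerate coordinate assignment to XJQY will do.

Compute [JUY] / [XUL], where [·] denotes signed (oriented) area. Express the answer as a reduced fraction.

[JUY]:[XUL] = -48

Set X = (0, 0), J = (1, 0), Q = (0, 1), Y = (-1, 5); any affine frame gives the same invariant.
1. M is the midpoint of JQ ⇒ M = (1/2, 1/2)
2. U is the midpoint of XQ ⇒ U = (0, 1/2)
3. L is the centroid of triangle MXY ⇒ L = (-1/6, 11/6)
2·[JUY] = -4, 2·[XUL] = 1/12
[JUY]:[XUL] = -4:1/12 = -48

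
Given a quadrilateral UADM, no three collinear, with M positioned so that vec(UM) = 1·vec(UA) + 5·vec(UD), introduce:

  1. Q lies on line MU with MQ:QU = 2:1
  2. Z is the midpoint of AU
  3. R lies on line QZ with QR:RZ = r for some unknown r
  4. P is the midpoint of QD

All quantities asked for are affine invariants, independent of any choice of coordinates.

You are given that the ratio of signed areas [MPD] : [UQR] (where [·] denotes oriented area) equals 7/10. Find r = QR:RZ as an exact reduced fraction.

r = 4/3

Set U = (0, 0), A = (1, 0), D = (0, 1), M = (1, 5); any affine frame gives the same invariant.
1. Q lies on line MU with MQ:QU = 2:1 ⇒ Q = (1/3, 5/3)
2. Z is the midpoint of AU ⇒ Z = (1/2, 0)
3. With QR:RZ = r, write λ = r/(r+1) so R = Q + λ·(Z−Q); R is affine-linear in λ
4. P is the midpoint of QD ⇒ P = (1/6, 4/3)
Every point depending on R is an affine combination of R and λ-independent points, so each such coordinate is linear in λ; the λ² term in each signed area is a multiple of (Z−Q)×(Z−Q) = 0, so 2·[MPD] and 2·[UQR] are each linear in λ. Evaluating at λ=0 and λ=1:
  2·[MPD] = -1/3,   2·[UQR] = -5/6·λ
So [MPD]:[UQR] = (-1/3) / (-5/6·λ). Setting this equal to 7/10:
  -1/3 = 7/10·(-5/6·λ)  ⇒  λ = 4/7
Then r = λ/(1−λ) = (4/7)/(3/7) = 4/3. Check: with r = 4/3, R = (3/7, 5/7) and [MPD]:[UQR] = 7/10 as required.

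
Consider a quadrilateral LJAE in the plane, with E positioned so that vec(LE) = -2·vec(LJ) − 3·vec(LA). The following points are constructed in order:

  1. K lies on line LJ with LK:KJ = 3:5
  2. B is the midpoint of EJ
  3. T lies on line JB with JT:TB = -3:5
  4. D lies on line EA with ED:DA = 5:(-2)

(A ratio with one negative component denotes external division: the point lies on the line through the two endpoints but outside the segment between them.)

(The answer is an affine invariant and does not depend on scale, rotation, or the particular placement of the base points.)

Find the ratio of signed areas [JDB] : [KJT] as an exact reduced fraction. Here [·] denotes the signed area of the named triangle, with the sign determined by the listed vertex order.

[JDB]:[KJT] = 32/9

Set L = (0, 0), J = (1, 0), A = (0, 1), E = (-2, -3); any affine frame gives the same invariant.
1. K lies on line LJ with LK:KJ = 3:5 ⇒ K = (3/8, 0)
2. B is the midpoint of EJ ⇒ B = (-1/2, -3/2)
3. T lies on line JB with JT:TB = -3:5 ⇒ T = (13/4, 9/4)
4. D lies on line EA with ED:DA = 5:(-2) ⇒ D = (4/3, 11/3)
2·[JDB] = 5, 2·[KJT] = 45/32
[JDB]:[KJT] = 5:45/32 = 32/9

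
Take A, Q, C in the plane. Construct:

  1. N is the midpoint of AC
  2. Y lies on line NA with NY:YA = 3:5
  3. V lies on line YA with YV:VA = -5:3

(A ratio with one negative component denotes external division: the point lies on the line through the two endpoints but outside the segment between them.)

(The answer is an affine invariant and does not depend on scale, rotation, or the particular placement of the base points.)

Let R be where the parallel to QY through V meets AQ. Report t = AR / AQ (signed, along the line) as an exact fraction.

t = -3/2

Assign A = (0, 0), Q = (1, 0), C = (0, 1) — the answer is frame-independent, so this choice is without loss of generality.
1. N is the midpoint of AC ⇒ N = (0, 1/2)
2. Y lies on line NA with NY:YA = 3:5 ⇒ Y = (0, 5/16)
3. V lies on line YA with YV:VA = -5:3 ⇒ V = (0, -15/32)
through V parallel to QY: direction (-1, 5/16); meets AQ at R = (-3/2, 0)
R = A + t·(Q−A) with t = -3/2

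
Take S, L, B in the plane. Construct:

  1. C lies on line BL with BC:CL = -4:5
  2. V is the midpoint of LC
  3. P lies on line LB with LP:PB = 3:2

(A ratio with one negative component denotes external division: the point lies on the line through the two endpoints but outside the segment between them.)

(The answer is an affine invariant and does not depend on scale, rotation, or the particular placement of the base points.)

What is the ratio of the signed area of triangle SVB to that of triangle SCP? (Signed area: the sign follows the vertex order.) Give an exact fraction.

[SVB]:[SCP] = 15/44

Set S = (0, 0), L = (1, 0), B = (0, 1); any affine frame gives the same invariant.
1. C lies on line BL with BC:CL = -4:5 ⇒ C = (-4, 5)
2. V is the midpoint of LC ⇒ V = (-3/2, 5/2)
3. P lies on line LB with LP:PB = 3:2 ⇒ P = (2/5, 3/5)
2·[SVB] = -3/2, 2·[SCP] = -22/5
[SVB]:[SCP] = -3/2:-22/5 = 15/44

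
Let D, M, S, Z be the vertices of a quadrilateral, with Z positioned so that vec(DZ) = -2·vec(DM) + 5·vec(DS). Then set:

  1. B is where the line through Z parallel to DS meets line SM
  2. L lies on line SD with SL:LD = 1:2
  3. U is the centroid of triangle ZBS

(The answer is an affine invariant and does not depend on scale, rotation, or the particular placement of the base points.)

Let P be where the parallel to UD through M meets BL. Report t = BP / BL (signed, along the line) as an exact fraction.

Assign D = (0, 0), M = (1, 0), S = (0, 1), Z = (-2, 5) — the answer is frame-independent, so this choice is without loss of generality.
1. B is where the line through Z parallel to DS meets line SM ⇒ B = (-2, 3)
2. L lies on line SD with SL:LD = 1:2 ⇒ L = (0, 2/3)
3. U is the centroid of triangle ZBS ⇒ U = (-4/3, 3)
through M parallel to UD: direction (4/3, -3); meets BL at P = (19/13, -27/26)
P = B + t·(L−B) with t = 45/26

t = 45/26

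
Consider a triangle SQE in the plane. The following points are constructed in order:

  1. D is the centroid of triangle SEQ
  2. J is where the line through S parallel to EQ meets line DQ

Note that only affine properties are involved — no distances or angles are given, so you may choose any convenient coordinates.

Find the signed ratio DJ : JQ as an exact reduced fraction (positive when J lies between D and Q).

DJ:JQ = -2/3

Choose coordinates S = (0, 0), Q = (1, 0), E = (0, 1).
1. D is the centroid of triangle SEQ ⇒ D = (1/3, 1/3)
2. J is where the line through S parallel to EQ meets line DQ ⇒ J = (-1, 1)
J = D + t·(Q−D) with t = -2, so DJ:JQ = t:(1−t) = -2:3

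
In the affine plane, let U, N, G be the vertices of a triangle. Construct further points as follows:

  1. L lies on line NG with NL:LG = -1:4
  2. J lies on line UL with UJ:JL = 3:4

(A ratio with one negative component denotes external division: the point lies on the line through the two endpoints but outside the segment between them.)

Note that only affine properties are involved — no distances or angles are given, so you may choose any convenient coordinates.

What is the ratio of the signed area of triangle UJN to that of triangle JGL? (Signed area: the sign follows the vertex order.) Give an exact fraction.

Choose coordinates U = (0, 0), N = (1, 0), G = (0, 1).
1. L lies on line NG with NL:LG = -1:4 ⇒ L = (4/3, -1/3)
2. J lies on line UL with UJ:JL = 3:4 ⇒ J = (4/7, -1/7)
2·[UJN] = 1/7, 2·[JGL] = -16/21
[UJN]:[JGL] = 1/7:-16/21 = -3/16

[UJN]:[JGL] = -3/16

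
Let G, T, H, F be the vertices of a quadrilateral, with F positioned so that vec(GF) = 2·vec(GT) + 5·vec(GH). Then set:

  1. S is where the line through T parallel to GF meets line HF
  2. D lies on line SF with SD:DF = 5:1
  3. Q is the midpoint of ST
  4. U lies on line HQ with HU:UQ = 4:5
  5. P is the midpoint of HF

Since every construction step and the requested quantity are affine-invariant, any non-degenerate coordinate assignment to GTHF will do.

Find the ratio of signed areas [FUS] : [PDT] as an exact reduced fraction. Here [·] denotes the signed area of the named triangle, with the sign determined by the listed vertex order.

Choose coordinates G = (0, 0), T = (1, 0), H = (0, 1), F = (2, 5).
1. S is where the line through T parallel to GF meets line HF ⇒ S = (7, 15)
2. D lies on line SF with SD:DF = 5:1 ⇒ D = (17/6, 20/3)
3. Q is the midpoint of ST ⇒ Q = (4, 15/2)
4. U lies on line HQ with HU:UQ = 4:5 ⇒ U = (16/9, 35/9)
5. P is the midpoint of HF ⇒ P = (1, 3)
2·[FUS] = 10/3, 2·[PDT] = -11/2
[FUS]:[PDT] = 10/3:-11/2 = -20/33

[FUS]:[PDT] = -20/33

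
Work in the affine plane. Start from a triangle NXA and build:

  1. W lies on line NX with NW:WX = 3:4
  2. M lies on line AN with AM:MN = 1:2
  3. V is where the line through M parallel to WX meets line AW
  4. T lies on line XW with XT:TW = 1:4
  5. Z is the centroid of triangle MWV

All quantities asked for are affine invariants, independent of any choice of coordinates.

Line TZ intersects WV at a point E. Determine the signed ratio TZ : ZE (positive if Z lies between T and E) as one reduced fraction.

TZ:ZE = -53/5

Work in coordinates with N = (0, 0), X = (1, 0), A = (0, 1).
1. W lies on line NX with NW:WX = 3:4 ⇒ W = (3/7, 0)
2. M lies on line AN with AM:MN = 1:2 ⇒ M = (0, 2/3)
3. V is where the line through M parallel to WX meets line AW ⇒ V = (1/7, 2/3)
4. T lies on line XW with XT:TW = 1:4 ⇒ T = (31/35, 0)
5. Z is the centroid of triangle MWV ⇒ Z = (4/21, 4/9)
line TZ meets WV at E = (95/371, 64/159)
Z = T + t·(E−T) with t = 53/48, so TZ:ZE = 53/48:-5/48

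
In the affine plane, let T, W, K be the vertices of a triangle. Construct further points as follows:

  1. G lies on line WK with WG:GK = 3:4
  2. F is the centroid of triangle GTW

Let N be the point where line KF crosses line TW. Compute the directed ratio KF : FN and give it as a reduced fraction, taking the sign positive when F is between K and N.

Choose coordinates T = (0, 0), W = (1, 0), K = (0, 1).
1. G lies on line WK with WG:GK = 3:4 ⇒ G = (4/7, 3/7)
2. F is the centroid of triangle GTW ⇒ F = (11/21, 1/7)
line KF meets TW at N = (11/18, 0)
F = K + t·(N−K) with t = 6/7, so KF:FN = 6/7:1/7

KF:FN = 6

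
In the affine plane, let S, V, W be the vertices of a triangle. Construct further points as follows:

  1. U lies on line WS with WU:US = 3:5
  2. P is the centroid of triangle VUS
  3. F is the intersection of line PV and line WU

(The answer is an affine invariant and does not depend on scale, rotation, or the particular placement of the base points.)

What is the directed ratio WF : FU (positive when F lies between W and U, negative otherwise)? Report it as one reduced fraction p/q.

WF:FU = -11/5

Work in coordinates with S = (0, 0), V = (1, 0), W = (0, 1).
1. U lies on line WS with WU:US = 3:5 ⇒ U = (0, 5/8)
2. P is the centroid of triangle VUS ⇒ P = (1/3, 5/24)
3. F is the intersection of line PV and line WU ⇒ F = (0, 5/16)
F = W + t·(U−W) with t = 11/6, so WF:FU = t:(1−t) = 11/6:-5/6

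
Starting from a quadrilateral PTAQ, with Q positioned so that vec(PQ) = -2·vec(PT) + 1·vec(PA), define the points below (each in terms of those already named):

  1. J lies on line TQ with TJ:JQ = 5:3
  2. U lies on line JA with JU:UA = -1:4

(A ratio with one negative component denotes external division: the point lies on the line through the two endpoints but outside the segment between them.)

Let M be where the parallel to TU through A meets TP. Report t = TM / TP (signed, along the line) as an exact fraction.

Choose coordinates P = (0, 0), T = (1, 0), A = (0, 1), Q = (-2, 1).
1. J lies on line TQ with TJ:JQ = 5:3 ⇒ J = (-7/8, 5/8)
2. U lies on line JA with JU:UA = -1:4 ⇒ U = (-7/6, 1/2)
through A parallel to TU: direction (-13/6, 1/2); meets TP at M = (13/3, 0)
M = T + t·(P−T) with t = -10/3

t = -10/3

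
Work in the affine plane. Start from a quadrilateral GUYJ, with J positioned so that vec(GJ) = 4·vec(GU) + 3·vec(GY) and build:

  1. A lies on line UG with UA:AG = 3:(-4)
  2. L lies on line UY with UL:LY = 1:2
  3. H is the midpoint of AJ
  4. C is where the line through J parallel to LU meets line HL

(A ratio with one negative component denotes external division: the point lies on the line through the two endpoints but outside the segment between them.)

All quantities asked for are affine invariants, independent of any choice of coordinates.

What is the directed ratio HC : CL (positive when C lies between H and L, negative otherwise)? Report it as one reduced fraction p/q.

HC:CL = -1/4

Work in coordinates with G = (0, 0), U = (1, 0), Y = (0, 1), J = (4, 3).
1. A lies on line UG with UA:AG = 3:(-4) ⇒ A = (4, 0)
2. L lies on line UY with UL:LY = 1:2 ⇒ L = (2/3, 1/3)
3. H is the midpoint of AJ ⇒ H = (4, 3/2)
4. C is where the line through J parallel to LU meets line HL ⇒ C = (46/9, 17/9)
C = H + t·(L−H) with t = -1/3, so HC:CL = t:(1−t) = -1/3:4/3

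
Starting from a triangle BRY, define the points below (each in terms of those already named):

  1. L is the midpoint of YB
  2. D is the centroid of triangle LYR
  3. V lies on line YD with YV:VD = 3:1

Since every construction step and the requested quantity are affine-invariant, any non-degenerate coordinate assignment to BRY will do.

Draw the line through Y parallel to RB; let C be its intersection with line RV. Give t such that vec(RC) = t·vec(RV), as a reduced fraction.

t = 8/5

Assign B = (0, 0), R = (1, 0), Y = (0, 1) — the answer is frame-independent, so this choice is without loss of generality.
1. L is the midpoint of YB ⇒ L = (0, 1/2)
2. D is the centroid of triangle LYR ⇒ D = (1/3, 1/2)
3. V lies on line YD with YV:VD = 3:1 ⇒ V = (1/4, 5/8)
through Y parallel to RB: direction (-1, 0); meets RV at C = (-1/5, 1)
C = R + t·(V−R) with t = 8/5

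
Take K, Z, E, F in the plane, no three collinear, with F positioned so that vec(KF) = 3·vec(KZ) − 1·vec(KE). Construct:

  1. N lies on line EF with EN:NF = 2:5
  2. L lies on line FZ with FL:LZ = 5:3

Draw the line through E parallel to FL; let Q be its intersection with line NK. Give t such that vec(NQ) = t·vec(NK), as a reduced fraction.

Work in coordinates with K = (0, 0), Z = (1, 0), E = (0, 1), F = (3, -1).
1. N lies on line EF with EN:NF = 2:5 ⇒ N = (6/7, 3/7)
2. L lies on line FZ with FL:LZ = 5:3 ⇒ L = (7/4, -3/8)
through E parallel to FL: direction (-5/4, 5/8); meets NK at Q = (1, 1/2)
Q = N + t·(K−N) with t = -1/6

t = -1/6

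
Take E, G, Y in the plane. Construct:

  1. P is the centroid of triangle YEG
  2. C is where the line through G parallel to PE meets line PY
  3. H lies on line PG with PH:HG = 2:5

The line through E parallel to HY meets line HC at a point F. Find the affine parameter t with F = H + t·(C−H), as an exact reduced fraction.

t = 11/4

Work in coordinates with E = (0, 0), G = (1, 0), Y = (0, 1).
1. P is the centroid of triangle YEG ⇒ P = (1/3, 1/3)
2. C is where the line through G parallel to PE meets line PY ⇒ C = (2/3, -1/3)
3. H lies on line PG with PH:HG = 2:5 ⇒ H = (11/21, 5/21)
through E parallel to HY: direction (-11/21, 16/21); meets HC at F = (11/12, -4/3)
F = H + t·(C−H) with t = 11/4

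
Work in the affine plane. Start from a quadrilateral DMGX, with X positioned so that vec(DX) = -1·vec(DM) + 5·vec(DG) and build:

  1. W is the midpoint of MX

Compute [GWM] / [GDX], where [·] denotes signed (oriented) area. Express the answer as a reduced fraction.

Set D = (0, 0), M = (1, 0), G = (0, 1), X = (-1, 5); any affine frame gives the same invariant.
1. W is the midpoint of MX ⇒ W = (0, 5/2)
2·[GWM] = -3/2, 2·[GDX] = -1
[GWM]:[GDX] = -3/2:-1 = 3/2

[GWM]:[GDX] = 3/2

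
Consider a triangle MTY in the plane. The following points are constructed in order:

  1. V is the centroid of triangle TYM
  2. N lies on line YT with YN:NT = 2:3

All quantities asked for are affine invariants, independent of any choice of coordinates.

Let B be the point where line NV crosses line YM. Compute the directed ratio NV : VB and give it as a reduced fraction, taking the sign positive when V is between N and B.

Set M = (0, 0), T = (1, 0), Y = (0, 1); any affine frame gives the same invariant.
1. V is the centroid of triangle TYM ⇒ V = (1/3, 1/3)
2. N lies on line YT with YN:NT = 2:3 ⇒ N = (2/5, 3/5)
line NV meets YM at B = (0, -1)
V = N + t·(B−N) with t = 1/6, so NV:VB = 1/6:5/6

NV:VB = 1/5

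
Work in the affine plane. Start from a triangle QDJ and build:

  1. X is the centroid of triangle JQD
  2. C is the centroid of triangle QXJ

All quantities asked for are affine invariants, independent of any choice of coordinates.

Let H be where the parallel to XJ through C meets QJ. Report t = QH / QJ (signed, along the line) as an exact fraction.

t = 2/3

Set Q = (0, 0), D = (1, 0), J = (0, 1); any affine frame gives the same invariant.
1. X is the centroid of triangle JQD ⇒ X = (1/3, 1/3)
2. C is the centroid of triangle QXJ ⇒ C = (1/9, 4/9)
through C parallel to XJ: direction (-1/3, 2/3); meets QJ at H = (0, 2/3)
H = Q + t·(J−Q) with t = 2/3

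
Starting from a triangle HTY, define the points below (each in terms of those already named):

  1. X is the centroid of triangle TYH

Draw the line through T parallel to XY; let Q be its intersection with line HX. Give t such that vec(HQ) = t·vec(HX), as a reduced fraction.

Choose coordinates H = (0, 0), T = (1, 0), Y = (0, 1).
1. X is the centroid of triangle TYH ⇒ X = (1/3, 1/3)
through T parallel to XY: direction (-1/3, 2/3); meets HX at Q = (2/3, 2/3)
Q = H + t·(X−H) with t = 2

t = 2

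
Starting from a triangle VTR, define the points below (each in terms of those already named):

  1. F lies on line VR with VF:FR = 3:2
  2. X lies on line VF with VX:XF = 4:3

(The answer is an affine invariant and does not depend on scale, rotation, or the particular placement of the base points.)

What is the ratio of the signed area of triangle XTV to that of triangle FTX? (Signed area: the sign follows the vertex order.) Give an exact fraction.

Set V = (0, 0), T = (1, 0), R = (0, 1); any affine frame gives the same invariant.
1. F lies on line VR with VF:FR = 3:2 ⇒ F = (0, 3/5)
2. X lies on line VF with VX:XF = 4:3 ⇒ X = (0, 12/35)
2·[XTV] = -12/35, 2·[FTX] = -9/35
[XTV]:[FTX] = -12/35:-9/35 = 4/3

[XTV]:[FTX] = 4/3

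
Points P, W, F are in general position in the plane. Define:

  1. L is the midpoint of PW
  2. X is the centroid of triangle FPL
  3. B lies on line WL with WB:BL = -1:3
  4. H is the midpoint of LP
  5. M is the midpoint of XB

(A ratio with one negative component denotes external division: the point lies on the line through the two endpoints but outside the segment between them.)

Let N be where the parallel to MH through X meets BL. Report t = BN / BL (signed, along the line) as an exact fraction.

t = 8/3

Assign P = (0, 0), W = (1, 0), F = (0, 1) — the answer is frame-independent, so this choice is without loss of generality.
1. L is the midpoint of PW ⇒ L = (1/2, 0)
2. X is the centroid of triangle FPL ⇒ X = (1/6, 1/3)
3. B lies on line WL with WB:BL = -1:3 ⇒ B = (5/4, 0)
4. H is the midpoint of LP ⇒ H = (1/4, 0)
5. M is the midpoint of XB ⇒ M = (17/24, 1/6)
through X parallel to MH: direction (-11/24, -1/6); meets BL at N = (-3/4, 0)
N = B + t·(L−B) with t = 8/3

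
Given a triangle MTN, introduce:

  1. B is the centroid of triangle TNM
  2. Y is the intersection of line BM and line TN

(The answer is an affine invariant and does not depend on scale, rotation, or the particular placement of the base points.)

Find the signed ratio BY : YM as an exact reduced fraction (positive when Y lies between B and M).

BY:YM = -1/3

Assign M = (0, 0), T = (1, 0), N = (0, 1) — the answer is frame-independent, so this choice is without loss of generality.
1. B is the centroid of triangle TNM ⇒ B = (1/3, 1/3)
2. Y is the intersection of line BM and line TN ⇒ Y = (1/2, 1/2)
Y = B + t·(M−B) with t = -1/2, so BY:YM = t:(1−t) = -1/2:3/2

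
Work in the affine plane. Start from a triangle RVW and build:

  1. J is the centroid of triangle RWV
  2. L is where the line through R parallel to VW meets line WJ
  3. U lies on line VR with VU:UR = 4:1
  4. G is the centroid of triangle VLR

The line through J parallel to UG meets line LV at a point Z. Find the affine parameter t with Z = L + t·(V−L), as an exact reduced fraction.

Set R = (0, 0), V = (1, 0), W = (0, 1); any affine frame gives the same invariant.
1. J is the centroid of triangle RWV ⇒ J = (1/3, 1/3)
2. L is where the line through R parallel to VW meets line WJ ⇒ L = (1, -1)
3. U lies on line VR with VU:UR = 4:1 ⇒ U = (1/5, 0)
4. G is the centroid of triangle VLR ⇒ G = (2/3, -1/3)
through J parallel to UG: direction (7/15, -1/3); meets LV at Z = (1, -1/7)
Z = L + t·(V−L) with t = 6/7

t = 6/7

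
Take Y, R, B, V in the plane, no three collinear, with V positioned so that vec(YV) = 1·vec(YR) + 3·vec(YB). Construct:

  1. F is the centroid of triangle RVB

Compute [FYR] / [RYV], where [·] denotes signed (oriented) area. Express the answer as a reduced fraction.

[FYR]:[RYV] = -4/9

Choose coordinates Y = (0, 0), R = (1, 0), B = (0, 1), V = (1, 3).
1. F is the centroid of triangle RVB ⇒ F = (2/3, 4/3)
2·[FYR] = 4/3, 2·[RYV] = -3
[FYR]:[RYV] = 4/3:-3 = -4/9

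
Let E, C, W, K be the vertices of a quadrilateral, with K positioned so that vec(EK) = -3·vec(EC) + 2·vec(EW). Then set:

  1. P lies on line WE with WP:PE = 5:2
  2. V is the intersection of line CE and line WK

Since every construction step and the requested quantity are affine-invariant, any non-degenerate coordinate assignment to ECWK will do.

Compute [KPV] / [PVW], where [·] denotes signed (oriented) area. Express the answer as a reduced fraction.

Choose coordinates E = (0, 0), C = (1, 0), W = (0, 1), K = (-3, 2).
1. P lies on line WE with WP:PE = 5:2 ⇒ P = (0, 2/7)
2. V is the intersection of line CE and line WK ⇒ V = (3, 0)
2·[KPV] = 30/7, 2·[PVW] = 15/7
[KPV]:[PVW] = 30/7:15/7 = 2

[KPV]:[PVW] = 2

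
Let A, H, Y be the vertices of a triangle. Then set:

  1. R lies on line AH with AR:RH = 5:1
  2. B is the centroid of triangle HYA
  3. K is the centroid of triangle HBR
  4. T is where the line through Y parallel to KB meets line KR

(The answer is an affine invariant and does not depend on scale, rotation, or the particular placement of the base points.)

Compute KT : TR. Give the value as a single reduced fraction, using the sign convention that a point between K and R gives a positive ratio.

KT:TR = -10/11

Choose coordinates A = (0, 0), H = (1, 0), Y = (0, 1).
1. R lies on line AH with AR:RH = 5:1 ⇒ R = (5/6, 0)
2. B is the centroid of triangle HYA ⇒ B = (1/3, 1/3)
3. K is the centroid of triangle HBR ⇒ K = (13/18, 1/9)
4. T is where the line through Y parallel to KB meets line KR ⇒ T = (-7/18, 11/9)
T = K + t·(R−K) with t = -10, so KT:TR = t:(1−t) = -10:11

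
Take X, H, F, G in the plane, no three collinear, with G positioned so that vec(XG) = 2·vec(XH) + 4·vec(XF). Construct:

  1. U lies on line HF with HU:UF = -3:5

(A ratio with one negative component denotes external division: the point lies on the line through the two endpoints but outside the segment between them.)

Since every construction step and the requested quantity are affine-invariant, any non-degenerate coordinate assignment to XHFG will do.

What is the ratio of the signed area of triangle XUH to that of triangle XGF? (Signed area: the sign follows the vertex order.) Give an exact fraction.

Work in coordinates with X = (0, 0), H = (1, 0), F = (0, 1), G = (2, 4).
1. U lies on line HF with HU:UF = -3:5 ⇒ U = (5/2, -3/2)
2·[XUH] = 3/2, 2·[XGF] = 2
[XUH]:[XGF] = 3/2:2 = 3/4

[XUH]:[XGF] = 3/4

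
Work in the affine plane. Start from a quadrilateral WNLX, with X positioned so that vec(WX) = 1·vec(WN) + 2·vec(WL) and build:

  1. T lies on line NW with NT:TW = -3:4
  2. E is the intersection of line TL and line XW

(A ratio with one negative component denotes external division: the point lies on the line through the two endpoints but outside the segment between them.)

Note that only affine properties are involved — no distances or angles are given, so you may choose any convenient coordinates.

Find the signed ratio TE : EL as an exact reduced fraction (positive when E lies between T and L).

TE:EL = 8

Set W = (0, 0), N = (1, 0), L = (0, 1), X = (1, 2); any affine frame gives the same invariant.
1. T lies on line NW with NT:TW = -3:4 ⇒ T = (4, 0)
2. E is the intersection of line TL and line XW ⇒ E = (4/9, 8/9)
E = T + t·(L−T) with t = 8/9, so TE:EL = t:(1−t) = 8/9:1/9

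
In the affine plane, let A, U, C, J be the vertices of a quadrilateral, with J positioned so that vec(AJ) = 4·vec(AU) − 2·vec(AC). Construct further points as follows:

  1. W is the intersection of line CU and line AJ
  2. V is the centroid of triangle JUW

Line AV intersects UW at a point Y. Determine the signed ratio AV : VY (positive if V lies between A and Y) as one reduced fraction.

AV:VY = -4

Set A = (0, 0), U = (1, 0), C = (0, 1), J = (4, -2); any affine frame gives the same invariant.
1. W is the intersection of line CU and line AJ ⇒ W = (2, -1)
2. V is the centroid of triangle JUW ⇒ V = (7/3, -1)
line AV meets UW at Y = (7/4, -3/4)
V = A + t·(Y−A) with t = 4/3, so AV:VY = 4/3:-1/3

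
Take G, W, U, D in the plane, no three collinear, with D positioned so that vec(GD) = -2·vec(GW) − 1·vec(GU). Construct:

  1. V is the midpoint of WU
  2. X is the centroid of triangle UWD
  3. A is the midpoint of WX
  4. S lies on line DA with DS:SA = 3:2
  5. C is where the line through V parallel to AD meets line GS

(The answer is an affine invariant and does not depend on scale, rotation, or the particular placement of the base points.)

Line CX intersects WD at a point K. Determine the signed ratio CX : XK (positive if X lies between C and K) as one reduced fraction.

Work in coordinates with G = (0, 0), W = (1, 0), U = (0, 1), D = (-2, -1).
1. V is the midpoint of WU ⇒ V = (1/2, 1/2)
2. X is the centroid of triangle UWD ⇒ X = (-1/3, 0)
3. A is the midpoint of WX ⇒ A = (1/3, 0)
4. S lies on line DA with DS:SA = 3:2 ⇒ S = (-3/5, -2/5)
5. C is where the line through V parallel to AD meets line GS ⇒ C = (6/5, 4/5)
line CX meets WD at K = (-35/13, -16/13)
X = C + t·(K−C) with t = 13/33, so CX:XK = 13/33:20/33

CX:XK = 13/20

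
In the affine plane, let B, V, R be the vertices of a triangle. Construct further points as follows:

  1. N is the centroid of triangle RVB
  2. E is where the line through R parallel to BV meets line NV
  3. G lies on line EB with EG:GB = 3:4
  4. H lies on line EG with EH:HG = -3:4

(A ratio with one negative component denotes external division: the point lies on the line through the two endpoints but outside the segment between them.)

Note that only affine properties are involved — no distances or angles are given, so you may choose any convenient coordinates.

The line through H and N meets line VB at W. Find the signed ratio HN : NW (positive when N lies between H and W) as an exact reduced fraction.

Work in coordinates with B = (0, 0), V = (1, 0), R = (0, 1).
1. N is the centroid of triangle RVB ⇒ N = (1/3, 1/3)
2. E is where the line through R parallel to BV meets line NV ⇒ E = (-1, 1)
3. G lies on line EB with EG:GB = 3:4 ⇒ G = (-4/7, 4/7)
4. H lies on line EG with EH:HG = -3:4 ⇒ H = (-16/7, 16/7)
line HN meets VB at W = (32/41, 0)
N = H + t·(W−H) with t = 41/48, so HN:NW = 41/48:7/48

HN:NW = 41/7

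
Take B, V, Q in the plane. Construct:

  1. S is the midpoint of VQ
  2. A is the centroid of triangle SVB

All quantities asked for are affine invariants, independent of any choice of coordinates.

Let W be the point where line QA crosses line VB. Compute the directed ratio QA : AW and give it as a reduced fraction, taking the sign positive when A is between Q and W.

Assign B = (0, 0), V = (1, 0), Q = (0, 1) — the answer is frame-independent, so this choice is without loss of generality.
1. S is the midpoint of VQ ⇒ S = (1/2, 1/2)
2. A is the centroid of triangle SVB ⇒ A = (1/2, 1/6)
line QA meets VB at W = (3/5, 0)
A = Q + t·(W−Q) with t = 5/6, so QA:AW = 5/6:1/6

QA:AW = 5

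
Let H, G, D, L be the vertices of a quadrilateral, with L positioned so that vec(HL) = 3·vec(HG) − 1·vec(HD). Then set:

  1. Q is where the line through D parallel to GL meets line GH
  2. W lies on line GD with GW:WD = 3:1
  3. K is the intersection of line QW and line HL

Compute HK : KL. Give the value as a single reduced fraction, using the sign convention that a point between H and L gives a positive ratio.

HK:KL = -3/2

Choose coordinates H = (0, 0), G = (1, 0), D = (0, 1), L = (3, -1).
1. Q is where the line through D parallel to GL meets line GH ⇒ Q = (2, 0)
2. W lies on line GD with GW:WD = 3:1 ⇒ W = (1/4, 3/4)
3. K is the intersection of line QW and line HL ⇒ K = (9, -3)
K = H + t·(L−H) with t = 3, so HK:KL = t:(1−t) = 3:-2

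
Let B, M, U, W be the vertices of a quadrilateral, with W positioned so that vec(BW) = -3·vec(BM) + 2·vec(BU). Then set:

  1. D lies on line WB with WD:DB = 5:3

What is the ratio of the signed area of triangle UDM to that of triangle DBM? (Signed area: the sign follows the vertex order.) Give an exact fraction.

Assign B = (0, 0), M = (1, 0), U = (0, 1), W = (-3, 2) — the answer is frame-independent, so this choice is without loss of generality.
1. D lies on line WB with WD:DB = 5:3 ⇒ D = (-9/8, 3/4)
2·[UDM] = 11/8, 2·[DBM] = 3/4
[UDM]:[DBM] = 11/8:3/4 = 11/6

[UDM]:[DBM] = 11/6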